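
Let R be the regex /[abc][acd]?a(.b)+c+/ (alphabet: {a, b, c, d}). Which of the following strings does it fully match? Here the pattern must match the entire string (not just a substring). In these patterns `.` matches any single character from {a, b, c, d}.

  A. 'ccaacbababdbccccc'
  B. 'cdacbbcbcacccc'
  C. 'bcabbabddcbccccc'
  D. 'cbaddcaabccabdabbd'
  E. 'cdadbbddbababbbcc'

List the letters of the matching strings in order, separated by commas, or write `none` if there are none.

none

A → no match
B → no match
C → no match
D → no match — must end with 'c'
E → no match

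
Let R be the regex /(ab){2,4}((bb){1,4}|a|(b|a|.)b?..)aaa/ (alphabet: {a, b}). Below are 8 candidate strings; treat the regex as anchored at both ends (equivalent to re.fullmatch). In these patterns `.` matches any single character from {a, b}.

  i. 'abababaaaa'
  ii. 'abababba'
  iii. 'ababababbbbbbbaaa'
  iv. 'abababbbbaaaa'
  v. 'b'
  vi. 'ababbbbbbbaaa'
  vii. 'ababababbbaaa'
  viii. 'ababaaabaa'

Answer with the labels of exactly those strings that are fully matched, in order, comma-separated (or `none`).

i. 'abababaaaa' → match
ii. 'abababba' → no match — must end with 'aaa'
iii → match
iv → match
v. 'b' → no match — must start with 'ab'
vi → match
vii → match
viii. 'ababaaabaa' → no match — must end with 'aaa'

i, iii, iv, vi, vii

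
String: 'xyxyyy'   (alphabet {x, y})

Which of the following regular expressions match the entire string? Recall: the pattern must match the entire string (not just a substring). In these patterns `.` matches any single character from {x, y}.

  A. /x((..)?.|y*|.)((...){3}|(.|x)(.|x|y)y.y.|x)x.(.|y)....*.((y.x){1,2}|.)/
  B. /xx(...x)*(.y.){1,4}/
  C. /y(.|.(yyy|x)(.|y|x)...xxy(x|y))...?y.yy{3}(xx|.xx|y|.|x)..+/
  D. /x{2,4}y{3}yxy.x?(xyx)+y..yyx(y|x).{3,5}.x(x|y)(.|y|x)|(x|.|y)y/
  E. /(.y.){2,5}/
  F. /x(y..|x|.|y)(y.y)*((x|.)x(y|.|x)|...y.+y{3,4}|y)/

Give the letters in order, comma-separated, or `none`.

A → no match
B → no match — must start with 'xx'
C → no match — must start with 'y'
D → no match
E → match
F → no match

E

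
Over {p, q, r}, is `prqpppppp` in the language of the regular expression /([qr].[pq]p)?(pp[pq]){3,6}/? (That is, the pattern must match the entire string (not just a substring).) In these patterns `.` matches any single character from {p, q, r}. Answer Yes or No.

No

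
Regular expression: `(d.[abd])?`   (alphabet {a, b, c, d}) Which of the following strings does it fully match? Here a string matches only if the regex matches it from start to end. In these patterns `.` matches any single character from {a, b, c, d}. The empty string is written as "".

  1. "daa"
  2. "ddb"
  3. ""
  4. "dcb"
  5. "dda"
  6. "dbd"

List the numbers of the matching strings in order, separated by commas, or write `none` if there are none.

1 → match
2 → match
3 → match
4 → match
5 → match
6 → match

1, 2, 3, 4, 5, 6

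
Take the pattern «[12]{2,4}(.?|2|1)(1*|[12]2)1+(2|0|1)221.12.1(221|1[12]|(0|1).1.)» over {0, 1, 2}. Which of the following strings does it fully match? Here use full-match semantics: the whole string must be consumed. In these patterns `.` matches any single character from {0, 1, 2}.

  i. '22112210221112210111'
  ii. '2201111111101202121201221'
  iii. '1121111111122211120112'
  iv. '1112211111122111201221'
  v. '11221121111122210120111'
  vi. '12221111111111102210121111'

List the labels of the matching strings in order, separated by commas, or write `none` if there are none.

i, iii, iv, v, vi

i → match
ii → no match
iii → match
iv → match
v → match
vi → match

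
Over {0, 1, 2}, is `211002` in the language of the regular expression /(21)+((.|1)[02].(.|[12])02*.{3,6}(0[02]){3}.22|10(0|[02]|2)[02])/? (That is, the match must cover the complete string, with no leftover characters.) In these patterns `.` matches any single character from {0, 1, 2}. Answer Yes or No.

Yes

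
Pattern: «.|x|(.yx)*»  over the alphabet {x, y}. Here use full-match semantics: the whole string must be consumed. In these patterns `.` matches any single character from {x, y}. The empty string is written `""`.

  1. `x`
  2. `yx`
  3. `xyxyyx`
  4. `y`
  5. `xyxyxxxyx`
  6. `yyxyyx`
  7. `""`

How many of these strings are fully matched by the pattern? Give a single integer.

5

1 → match
2 → no match
3 → match
4 → match
5 → no match
6 → match
7 → match
Total matched: 5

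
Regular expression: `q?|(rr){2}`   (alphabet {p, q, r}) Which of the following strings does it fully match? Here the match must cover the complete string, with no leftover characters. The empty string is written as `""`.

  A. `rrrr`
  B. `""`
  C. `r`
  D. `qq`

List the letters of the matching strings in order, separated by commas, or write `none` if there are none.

A, B

A → match
B → match
C → no match
D → no match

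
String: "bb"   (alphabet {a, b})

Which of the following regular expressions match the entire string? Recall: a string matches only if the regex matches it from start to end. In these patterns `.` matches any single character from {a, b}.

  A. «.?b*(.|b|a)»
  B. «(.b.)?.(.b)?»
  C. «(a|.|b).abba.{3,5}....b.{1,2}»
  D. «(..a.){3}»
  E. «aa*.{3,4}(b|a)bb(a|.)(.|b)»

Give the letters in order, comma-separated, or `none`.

A

A → match
B → no match
C → no match
D → no match
E → no match — must start with "a"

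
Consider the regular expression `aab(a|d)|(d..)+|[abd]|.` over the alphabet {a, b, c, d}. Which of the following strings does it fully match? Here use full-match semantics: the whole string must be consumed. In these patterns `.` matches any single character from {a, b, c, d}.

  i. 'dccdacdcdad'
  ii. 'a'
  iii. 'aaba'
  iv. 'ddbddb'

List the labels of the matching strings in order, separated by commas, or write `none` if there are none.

ii, iii, iv

i → no match
ii → match
iii → match
iv → match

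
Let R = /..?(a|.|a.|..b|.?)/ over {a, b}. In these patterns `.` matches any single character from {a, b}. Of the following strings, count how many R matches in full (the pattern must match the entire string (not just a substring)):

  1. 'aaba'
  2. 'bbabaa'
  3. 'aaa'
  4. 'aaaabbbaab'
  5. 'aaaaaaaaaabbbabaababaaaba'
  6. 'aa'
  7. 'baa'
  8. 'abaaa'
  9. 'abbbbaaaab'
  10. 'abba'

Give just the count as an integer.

3

1 → no match
2 → no match
3 → match
4 → no match
5 → no match
6 → match
7 → match
8 → no match
9 → no match
10 → no match
Total matched: 3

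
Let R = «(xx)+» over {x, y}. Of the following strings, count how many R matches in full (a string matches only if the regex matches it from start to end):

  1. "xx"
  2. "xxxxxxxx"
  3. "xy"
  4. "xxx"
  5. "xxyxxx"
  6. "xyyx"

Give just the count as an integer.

1 → match
2 → match
3 → no match — must start with "xx"
4 → no match
5 → no match
6 → no match — must start with "xx"
Total matched: 2

2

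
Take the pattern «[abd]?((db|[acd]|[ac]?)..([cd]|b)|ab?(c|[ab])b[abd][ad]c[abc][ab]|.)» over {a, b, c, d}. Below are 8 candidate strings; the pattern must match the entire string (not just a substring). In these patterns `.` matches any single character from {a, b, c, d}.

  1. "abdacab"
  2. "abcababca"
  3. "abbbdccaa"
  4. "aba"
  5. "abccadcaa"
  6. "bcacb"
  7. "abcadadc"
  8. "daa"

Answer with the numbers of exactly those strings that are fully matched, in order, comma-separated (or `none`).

1. "abdacab" → no match
2. "abcababca" → no match
3. "abbbdccaa" → no match
4. "aba" → no match
5. "abccadcaa" → no match
6. "bcacb" → match
7. "abcadadc" → no match
8. "daa" → no match

6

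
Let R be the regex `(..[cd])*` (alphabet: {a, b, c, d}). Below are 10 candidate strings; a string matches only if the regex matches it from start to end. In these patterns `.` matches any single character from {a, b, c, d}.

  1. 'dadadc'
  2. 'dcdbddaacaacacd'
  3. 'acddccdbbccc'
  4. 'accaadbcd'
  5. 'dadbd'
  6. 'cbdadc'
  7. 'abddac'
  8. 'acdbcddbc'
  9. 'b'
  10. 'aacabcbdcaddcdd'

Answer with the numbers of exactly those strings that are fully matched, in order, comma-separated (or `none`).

1, 2, 4, 6, 7, 8, 10

1 → match
2 → match
3 → no match
4 → match
5 → no match
6 → match
7 → match
8 → match
9 → no match
10 → match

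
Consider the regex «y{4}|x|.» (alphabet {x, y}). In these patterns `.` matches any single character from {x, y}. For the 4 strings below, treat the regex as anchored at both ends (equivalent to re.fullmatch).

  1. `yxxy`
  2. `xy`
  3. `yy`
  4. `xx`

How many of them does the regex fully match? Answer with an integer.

1 → no match
2 → no match
3 → no match
4 → no match
Total matched: 0

0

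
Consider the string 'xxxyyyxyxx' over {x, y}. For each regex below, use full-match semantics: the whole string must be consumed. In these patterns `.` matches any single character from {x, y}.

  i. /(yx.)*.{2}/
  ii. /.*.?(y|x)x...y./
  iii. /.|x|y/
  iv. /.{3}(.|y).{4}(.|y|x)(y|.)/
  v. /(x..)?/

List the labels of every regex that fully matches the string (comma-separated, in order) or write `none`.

i → no match
ii → no match
iii → no match
iv → match
v → no match

iv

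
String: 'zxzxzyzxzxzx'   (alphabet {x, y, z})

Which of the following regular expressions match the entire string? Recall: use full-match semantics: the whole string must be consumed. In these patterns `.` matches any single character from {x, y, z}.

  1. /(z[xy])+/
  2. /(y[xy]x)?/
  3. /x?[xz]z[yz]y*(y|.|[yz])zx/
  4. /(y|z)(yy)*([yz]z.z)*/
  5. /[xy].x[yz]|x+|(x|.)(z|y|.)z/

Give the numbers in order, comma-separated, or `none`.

1 → match
2 → no match
3 → no match
4 → no match
5 → no match

1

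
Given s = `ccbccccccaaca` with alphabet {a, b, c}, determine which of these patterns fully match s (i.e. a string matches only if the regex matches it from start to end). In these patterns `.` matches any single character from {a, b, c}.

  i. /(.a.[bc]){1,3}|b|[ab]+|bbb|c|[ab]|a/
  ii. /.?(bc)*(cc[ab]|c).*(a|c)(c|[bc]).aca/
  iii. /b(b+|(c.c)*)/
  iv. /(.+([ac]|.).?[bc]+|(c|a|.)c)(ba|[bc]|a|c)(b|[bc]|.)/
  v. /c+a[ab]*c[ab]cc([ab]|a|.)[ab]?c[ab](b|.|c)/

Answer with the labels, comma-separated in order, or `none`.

i → no match
ii → match
iii → no match — must start with `b`
iv → no match
v → no match

ii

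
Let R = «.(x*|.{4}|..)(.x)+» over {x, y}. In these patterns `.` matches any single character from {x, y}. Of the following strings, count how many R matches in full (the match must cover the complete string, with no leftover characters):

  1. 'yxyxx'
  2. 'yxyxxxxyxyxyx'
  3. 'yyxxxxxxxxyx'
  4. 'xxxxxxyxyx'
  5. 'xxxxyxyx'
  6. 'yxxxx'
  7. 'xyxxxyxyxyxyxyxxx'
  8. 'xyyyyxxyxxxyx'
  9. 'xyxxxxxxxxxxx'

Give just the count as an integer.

1 → match
2 → match
3 → no match
4 → match
5 → match
6 → match
7 → match
8 → match
9 → match
Total matched: 8

8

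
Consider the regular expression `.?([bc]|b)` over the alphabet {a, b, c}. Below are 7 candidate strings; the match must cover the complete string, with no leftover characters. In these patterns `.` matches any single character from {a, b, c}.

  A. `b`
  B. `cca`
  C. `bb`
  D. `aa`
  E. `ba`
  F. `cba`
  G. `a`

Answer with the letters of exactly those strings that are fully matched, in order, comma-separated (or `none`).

A, C

A → match
B → no match
C → match
D → no match
E → no match
F → no match
G → no match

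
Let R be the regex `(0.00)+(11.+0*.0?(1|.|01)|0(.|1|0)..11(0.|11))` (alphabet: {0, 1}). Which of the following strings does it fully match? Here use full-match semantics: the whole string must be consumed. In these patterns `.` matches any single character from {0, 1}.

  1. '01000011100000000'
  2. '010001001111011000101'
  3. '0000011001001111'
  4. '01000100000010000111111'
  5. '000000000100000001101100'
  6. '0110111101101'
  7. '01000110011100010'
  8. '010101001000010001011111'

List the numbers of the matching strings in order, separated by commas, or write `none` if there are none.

2, 5

1 → no match
2 → match
3 → no match
4 → no match
5 → match
6 → no match
7 → no match
8 → no match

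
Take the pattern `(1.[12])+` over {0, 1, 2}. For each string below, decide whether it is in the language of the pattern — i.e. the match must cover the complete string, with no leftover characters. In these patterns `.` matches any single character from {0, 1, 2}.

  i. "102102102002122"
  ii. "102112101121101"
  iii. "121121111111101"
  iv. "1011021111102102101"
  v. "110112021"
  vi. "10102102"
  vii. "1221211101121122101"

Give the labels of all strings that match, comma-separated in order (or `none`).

ii, iii

i → no match
ii → match
iii → match
iv → no match
v → no match
vi → no match
vii → no match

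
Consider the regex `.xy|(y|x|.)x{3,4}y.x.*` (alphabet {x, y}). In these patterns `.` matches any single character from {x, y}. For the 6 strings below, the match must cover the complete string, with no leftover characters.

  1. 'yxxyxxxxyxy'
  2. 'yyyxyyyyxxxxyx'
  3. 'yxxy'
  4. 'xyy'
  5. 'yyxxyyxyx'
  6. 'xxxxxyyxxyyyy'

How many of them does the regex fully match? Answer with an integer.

1 → no match
2 → no match
3 → no match
4 → no match
5 → no match
6 → match
Total matched: 1

1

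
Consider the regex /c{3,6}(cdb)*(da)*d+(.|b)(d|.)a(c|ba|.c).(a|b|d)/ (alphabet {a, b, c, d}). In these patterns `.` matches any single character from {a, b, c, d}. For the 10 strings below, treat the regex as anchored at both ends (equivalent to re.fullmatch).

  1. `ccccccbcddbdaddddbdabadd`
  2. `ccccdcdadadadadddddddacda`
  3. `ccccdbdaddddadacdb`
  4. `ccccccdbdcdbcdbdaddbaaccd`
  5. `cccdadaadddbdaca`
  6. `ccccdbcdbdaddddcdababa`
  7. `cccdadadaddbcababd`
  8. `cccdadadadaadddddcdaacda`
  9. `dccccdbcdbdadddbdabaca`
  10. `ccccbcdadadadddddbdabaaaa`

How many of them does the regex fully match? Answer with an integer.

1 → no match
2 → no match
3 → match
4 → no match
5 → no match
6 → match
7 → match
8 → no match
9 → no match — must start with `c`
10 → no match
Total matched: 3

3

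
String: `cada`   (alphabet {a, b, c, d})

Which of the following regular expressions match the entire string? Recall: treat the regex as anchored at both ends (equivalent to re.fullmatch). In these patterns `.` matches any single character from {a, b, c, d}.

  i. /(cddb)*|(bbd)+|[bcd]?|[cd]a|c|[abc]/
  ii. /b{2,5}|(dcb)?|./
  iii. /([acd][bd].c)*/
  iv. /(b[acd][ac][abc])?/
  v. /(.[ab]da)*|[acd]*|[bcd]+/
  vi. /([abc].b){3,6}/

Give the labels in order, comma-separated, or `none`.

v

i → no match
ii → no match
iii → no match
iv → no match
v → match
vi → no match — must end with `b`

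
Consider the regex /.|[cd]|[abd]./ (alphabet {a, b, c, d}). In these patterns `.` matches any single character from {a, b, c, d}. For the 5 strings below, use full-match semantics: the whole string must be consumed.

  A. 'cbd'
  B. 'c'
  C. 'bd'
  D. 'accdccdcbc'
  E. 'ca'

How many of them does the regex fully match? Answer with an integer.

A → no match
B → match
C → match
D → no match
E → no match
Total matched: 2

2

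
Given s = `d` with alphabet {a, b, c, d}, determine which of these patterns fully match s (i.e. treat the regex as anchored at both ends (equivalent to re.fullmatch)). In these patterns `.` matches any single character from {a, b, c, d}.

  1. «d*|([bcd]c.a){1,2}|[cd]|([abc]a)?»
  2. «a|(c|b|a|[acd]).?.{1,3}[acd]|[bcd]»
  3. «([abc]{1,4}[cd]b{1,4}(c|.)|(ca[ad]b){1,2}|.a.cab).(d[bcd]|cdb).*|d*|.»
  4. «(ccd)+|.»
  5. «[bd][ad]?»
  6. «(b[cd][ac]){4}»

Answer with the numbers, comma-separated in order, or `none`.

1, 2, 3, 4, 5

1 → match
2 → match
3 → match
4 → match
5 → match
6 → no match — must start with `b`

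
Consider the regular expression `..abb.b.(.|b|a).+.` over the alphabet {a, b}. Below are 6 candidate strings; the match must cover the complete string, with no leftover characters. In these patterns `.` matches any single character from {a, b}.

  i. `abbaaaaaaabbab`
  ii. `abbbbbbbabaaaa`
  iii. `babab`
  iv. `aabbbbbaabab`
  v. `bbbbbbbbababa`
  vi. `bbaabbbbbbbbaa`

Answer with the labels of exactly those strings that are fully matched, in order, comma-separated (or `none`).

none

i → no match
ii → no match
iii → no match
iv → no match
v → no match
vi → no match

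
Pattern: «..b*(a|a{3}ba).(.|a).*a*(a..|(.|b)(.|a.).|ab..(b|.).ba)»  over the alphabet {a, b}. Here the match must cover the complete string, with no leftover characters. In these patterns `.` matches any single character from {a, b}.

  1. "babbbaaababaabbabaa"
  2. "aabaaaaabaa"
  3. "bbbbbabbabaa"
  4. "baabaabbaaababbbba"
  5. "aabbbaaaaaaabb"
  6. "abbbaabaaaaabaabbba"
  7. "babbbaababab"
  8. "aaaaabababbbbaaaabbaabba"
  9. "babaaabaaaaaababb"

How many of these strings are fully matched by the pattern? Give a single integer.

9

1 → match
2 → match
3 → match
4 → match
5 → match
6 → match
7 → match
8 → match
9 → match
Total matched: 9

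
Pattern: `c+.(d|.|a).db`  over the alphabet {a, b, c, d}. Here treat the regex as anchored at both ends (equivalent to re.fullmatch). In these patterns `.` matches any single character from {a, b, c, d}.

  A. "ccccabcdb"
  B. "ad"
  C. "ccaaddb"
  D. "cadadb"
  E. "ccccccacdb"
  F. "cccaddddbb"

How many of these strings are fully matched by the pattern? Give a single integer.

A → match
B → no match — must start with "c"
C → match
D → match
E → match
F → no match — must end with "db"
Total matched: 4

4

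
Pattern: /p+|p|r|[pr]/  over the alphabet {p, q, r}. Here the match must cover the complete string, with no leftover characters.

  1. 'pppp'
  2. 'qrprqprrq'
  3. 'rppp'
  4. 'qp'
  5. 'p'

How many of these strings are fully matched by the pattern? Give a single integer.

1 → match
2 → no match
3 → no match
4 → no match
5 → match
Total matched: 2

2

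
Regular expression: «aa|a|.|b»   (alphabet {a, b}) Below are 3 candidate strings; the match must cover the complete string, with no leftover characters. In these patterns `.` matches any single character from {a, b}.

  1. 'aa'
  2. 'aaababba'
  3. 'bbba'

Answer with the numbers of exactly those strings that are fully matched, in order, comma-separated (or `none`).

1 → match
2 → no match
3 → no match

1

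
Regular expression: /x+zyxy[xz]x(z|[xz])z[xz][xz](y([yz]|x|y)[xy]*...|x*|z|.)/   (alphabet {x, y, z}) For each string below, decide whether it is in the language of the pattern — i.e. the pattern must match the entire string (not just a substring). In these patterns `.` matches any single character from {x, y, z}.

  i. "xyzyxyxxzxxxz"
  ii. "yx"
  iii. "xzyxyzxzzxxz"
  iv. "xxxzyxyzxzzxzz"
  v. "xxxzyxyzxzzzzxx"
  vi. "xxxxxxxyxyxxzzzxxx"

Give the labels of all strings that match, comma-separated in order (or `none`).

iii, iv, v

i → no match
ii → no match — must start with "x"
iii → match
iv → match
v → match
vi → no match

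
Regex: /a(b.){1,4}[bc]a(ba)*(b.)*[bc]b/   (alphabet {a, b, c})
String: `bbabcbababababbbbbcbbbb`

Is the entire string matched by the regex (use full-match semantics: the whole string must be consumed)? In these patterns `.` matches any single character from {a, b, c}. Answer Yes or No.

No

Every match must start with `ab`, but `bbabcbababababbbbbcbbbb` does not.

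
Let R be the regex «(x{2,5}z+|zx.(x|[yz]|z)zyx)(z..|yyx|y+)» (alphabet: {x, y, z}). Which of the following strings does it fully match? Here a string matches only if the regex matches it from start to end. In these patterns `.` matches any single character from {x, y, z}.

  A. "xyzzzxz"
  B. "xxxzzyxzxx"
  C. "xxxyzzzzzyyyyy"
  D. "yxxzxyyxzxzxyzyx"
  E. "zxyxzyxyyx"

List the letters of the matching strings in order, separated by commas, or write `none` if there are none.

E

A → no match
B → no match
C → no match
D → no match
E → match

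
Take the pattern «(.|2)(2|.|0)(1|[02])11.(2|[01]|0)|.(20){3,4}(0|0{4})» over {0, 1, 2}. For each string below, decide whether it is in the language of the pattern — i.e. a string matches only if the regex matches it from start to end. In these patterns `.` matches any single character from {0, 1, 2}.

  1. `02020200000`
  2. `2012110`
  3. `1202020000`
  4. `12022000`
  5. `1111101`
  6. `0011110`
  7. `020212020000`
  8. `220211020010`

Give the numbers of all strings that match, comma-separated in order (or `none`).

1, 5, 6

1. `02020200000` → match
2. `2012110` → no match
3. `1202020000` → no match
4. `12022000` → no match
5. `1111101` → match
6. `0011110` → match
7. `020212020000` → no match
8. `220211020010` → no match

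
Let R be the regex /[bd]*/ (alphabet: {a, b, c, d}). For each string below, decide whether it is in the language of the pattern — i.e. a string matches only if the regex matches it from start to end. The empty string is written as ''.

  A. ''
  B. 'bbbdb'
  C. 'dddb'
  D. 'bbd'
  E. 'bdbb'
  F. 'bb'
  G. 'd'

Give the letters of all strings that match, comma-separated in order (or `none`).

A → match
B → match
C → match
D → match
E → match
F → match
G → match

A, B, C, D, E, F, G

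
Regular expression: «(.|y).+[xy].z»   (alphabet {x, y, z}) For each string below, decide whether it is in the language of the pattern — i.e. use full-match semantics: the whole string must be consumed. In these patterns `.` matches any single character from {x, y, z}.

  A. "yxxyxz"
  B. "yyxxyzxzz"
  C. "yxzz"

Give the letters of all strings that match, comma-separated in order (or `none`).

A. "yxxyxz" → match
B. "yyxxyzxzz" → match
C. "yxzz" → no match

A, B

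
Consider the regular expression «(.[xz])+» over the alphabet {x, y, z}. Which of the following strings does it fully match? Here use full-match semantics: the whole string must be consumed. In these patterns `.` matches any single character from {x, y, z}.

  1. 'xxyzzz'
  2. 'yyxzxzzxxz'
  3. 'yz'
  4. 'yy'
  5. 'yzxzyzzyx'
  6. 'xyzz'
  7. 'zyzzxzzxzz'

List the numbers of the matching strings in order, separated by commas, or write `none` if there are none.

1 → match
2 → no match
3 → match
4 → no match
5 → no match
6 → no match
7 → no match

1, 3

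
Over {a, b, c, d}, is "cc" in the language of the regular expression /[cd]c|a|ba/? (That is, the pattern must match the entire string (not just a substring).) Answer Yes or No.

Yes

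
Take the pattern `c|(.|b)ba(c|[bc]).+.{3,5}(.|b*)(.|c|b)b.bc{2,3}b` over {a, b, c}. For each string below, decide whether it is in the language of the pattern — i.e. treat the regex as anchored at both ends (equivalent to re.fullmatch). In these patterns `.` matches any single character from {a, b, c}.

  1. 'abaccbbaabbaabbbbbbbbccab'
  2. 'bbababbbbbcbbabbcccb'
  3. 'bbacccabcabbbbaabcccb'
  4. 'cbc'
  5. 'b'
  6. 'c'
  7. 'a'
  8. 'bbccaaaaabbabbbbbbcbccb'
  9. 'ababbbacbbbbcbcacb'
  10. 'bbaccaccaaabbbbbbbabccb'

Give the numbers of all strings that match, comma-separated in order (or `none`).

1 → no match
2 → no match
3 → no match
4 → no match
5 → no match
6 → match
7 → no match
8 → no match
9 → no match
10 → match

6, 10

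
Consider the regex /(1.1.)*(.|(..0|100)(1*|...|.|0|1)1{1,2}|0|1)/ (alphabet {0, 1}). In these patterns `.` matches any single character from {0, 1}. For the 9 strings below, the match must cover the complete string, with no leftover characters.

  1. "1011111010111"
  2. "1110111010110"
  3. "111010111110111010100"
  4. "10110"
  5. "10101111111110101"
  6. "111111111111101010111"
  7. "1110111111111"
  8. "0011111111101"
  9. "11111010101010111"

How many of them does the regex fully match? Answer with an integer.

8

1 → match
2 → match
3 → match
4 → match
5 → match
6 → match
7 → match
8 → no match
9 → match
Total matched: 8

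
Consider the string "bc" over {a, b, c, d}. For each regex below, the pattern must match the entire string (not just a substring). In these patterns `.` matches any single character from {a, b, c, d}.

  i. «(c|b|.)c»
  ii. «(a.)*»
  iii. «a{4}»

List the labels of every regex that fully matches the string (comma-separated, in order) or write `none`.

i → match
ii → no match
iii → no match — must start with "a"

i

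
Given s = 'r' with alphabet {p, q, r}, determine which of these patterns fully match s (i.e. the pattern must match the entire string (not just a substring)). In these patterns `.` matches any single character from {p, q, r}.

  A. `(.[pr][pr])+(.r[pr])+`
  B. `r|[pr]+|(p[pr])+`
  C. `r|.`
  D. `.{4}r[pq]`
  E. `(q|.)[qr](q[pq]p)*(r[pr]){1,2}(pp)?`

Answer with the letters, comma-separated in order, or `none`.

B, C

A → no match
B → match
C → match
D → no match
E → no match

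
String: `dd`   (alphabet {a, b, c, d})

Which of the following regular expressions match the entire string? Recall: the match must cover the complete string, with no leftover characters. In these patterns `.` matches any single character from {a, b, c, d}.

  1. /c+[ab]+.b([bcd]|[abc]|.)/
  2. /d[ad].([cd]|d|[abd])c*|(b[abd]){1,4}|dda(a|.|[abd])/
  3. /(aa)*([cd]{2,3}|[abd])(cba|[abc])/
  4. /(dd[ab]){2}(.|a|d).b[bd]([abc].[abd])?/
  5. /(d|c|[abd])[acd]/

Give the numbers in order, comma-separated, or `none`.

1 → no match — must start with `c`
2 → no match
3 → no match
4 → no match
5 → match

5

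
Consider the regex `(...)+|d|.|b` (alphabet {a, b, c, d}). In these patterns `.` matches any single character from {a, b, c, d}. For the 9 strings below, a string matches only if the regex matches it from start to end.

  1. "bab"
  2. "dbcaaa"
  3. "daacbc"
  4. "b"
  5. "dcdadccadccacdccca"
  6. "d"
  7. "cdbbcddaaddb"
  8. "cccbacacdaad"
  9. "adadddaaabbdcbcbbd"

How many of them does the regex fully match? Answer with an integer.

9

1. "bab" → match
2. "dbcaaa" → match
3. "daacbc" → match
4. "b" → match
5 → match
6. "d" → match
7. "cdbbcddaaddb" → match
8. "cccbacacdaad" → match
9 → match
Total matched: 9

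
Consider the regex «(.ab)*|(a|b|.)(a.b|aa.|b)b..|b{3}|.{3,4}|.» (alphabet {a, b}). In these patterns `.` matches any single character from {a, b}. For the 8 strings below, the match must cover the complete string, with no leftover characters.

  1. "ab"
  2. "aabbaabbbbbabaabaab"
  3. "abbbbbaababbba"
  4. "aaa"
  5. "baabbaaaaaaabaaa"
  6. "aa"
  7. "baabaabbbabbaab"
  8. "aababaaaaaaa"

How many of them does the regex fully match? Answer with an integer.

1 → no match
2 → no match
3 → no match
4 → match
5 → no match
6 → no match
7 → no match
8 → no match
Total matched: 1

1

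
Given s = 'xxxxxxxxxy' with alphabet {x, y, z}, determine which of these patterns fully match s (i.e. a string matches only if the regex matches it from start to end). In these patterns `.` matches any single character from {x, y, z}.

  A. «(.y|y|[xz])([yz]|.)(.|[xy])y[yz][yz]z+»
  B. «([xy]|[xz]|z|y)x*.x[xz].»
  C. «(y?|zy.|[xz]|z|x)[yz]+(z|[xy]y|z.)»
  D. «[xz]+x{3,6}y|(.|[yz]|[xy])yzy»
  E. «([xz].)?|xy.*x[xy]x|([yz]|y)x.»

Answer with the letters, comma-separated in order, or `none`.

B, D

A → no match — must end with 'z'
B → match
C → no match
D → match
E → no match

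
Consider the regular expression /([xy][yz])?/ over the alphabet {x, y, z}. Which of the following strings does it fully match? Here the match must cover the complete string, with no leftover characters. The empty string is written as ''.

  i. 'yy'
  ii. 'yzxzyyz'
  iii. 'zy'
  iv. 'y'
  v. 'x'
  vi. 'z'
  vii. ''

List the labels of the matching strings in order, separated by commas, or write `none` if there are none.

i → match
ii → no match
iii → no match
iv → no match
v → no match
vi → no match
vii → match

i, vii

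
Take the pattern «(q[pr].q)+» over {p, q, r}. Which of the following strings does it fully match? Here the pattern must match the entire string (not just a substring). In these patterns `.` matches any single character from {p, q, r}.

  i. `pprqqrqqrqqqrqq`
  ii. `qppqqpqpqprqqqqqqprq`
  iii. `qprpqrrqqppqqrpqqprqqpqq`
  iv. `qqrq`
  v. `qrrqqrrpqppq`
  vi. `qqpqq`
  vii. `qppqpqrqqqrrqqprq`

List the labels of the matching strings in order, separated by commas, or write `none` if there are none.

none

i → no match — must start with `q`
ii → no match
iii → no match
iv. `qqrq` → no match
v. `qrrqqrrpqppq` → no match
vi. `qqpqq` → no match
vii → no match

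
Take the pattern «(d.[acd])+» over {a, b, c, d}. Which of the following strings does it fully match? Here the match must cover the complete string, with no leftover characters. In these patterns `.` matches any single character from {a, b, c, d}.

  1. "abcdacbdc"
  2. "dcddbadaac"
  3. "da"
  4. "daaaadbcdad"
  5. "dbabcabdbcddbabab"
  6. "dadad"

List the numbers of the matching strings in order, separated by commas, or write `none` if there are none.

none

1 → no match — must start with "d"
2 → no match
3 → no match
4 → no match
5 → no match
6 → no match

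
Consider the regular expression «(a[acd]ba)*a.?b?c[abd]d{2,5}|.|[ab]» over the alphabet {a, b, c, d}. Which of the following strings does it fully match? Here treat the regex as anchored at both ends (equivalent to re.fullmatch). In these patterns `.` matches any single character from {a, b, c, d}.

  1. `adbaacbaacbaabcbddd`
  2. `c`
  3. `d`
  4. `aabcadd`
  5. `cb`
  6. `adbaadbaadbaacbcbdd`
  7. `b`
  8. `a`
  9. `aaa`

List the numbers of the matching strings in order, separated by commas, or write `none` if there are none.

1, 2, 3, 4, 6, 7, 8

1 → match
2 → match
3 → match
4 → match
5 → no match
6 → match
7 → match
8 → match
9 → no match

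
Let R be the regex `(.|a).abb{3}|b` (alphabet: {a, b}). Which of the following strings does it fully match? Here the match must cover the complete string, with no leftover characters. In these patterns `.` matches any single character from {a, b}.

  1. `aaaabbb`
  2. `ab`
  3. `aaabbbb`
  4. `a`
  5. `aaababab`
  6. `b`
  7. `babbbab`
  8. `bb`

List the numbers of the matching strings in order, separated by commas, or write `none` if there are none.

1. `aaaabbb` → no match
2. `ab` → no match
3. `aaabbbb` → match
4. `a` → no match — must end with `b`
5. `aaababab` → no match
6. `b` → match
7. `babbbab` → no match
8. `bb` → no match

3, 6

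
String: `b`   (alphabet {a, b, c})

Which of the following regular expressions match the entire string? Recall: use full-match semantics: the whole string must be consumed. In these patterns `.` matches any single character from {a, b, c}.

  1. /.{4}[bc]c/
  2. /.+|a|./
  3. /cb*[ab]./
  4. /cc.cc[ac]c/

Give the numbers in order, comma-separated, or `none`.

1 → no match — must end with `c`
2 → match
3 → no match — must start with `c`
4 → no match — must start with `cc`

2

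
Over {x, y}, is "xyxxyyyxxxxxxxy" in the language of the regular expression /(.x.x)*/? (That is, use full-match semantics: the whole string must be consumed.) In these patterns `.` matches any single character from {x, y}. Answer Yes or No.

No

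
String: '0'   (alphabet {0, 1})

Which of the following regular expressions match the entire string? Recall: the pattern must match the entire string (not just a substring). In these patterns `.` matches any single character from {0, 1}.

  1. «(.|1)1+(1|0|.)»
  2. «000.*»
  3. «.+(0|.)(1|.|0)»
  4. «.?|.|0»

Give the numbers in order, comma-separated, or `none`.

1 → no match
2 → no match — must start with '000'
3 → no match
4 → match

4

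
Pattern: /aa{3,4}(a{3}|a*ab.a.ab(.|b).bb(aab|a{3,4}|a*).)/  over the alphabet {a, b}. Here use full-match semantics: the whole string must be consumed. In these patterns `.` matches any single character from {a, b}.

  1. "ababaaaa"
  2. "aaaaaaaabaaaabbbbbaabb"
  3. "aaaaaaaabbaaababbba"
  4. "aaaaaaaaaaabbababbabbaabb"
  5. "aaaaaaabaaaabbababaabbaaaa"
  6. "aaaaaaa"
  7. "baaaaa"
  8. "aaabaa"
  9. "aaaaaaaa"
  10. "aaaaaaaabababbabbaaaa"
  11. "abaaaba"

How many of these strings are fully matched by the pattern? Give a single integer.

1. "ababaaaa" → no match — must start with "aa"
2 → match
3 → match
4 → match
5 → no match
6. "aaaaaaa" → match
7. "baaaaa" → no match — must start with "aa"
8. "aaabaa" → no match
9. "aaaaaaaa" → match
10 → no match
11. "abaaaba" → no match — must start with "aa"
Total matched: 5

5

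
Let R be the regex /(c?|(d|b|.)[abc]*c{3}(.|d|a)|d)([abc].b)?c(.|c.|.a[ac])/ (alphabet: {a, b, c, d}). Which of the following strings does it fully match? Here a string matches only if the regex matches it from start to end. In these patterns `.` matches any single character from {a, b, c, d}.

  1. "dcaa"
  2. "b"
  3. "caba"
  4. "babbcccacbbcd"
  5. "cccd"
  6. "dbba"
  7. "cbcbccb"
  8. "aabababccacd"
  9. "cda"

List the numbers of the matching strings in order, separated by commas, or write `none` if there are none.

1 → no match
2 → no match
3 → no match
4 → match
5 → match
6 → no match
7 → match
8 → no match
9 → no match

4, 5, 7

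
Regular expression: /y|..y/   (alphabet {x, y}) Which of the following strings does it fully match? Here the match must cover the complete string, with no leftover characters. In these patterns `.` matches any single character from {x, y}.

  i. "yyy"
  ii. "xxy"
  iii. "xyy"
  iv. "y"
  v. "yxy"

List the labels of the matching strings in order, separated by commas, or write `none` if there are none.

i, ii, iii, iv, v

i → match
ii → match
iii → match
iv → match
v → match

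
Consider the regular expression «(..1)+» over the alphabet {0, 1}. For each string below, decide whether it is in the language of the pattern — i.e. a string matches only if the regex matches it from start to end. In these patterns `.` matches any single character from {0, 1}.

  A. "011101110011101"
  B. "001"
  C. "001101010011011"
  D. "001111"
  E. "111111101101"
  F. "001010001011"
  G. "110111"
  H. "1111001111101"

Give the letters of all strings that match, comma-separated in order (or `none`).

A → no match
B → match
C → no match
D → match
E → match
F → no match
G → no match
H → no match

B, D, E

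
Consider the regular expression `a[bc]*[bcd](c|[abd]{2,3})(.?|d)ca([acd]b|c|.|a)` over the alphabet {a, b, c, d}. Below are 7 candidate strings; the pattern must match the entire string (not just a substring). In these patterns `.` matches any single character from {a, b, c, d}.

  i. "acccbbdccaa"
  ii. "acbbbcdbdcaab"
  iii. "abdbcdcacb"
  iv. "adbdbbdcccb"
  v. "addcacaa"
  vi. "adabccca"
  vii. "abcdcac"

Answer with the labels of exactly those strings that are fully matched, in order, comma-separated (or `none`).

i, ii, vii

i → match
ii → match
iii → no match
iv → no match
v → no match
vi → no match
vii → match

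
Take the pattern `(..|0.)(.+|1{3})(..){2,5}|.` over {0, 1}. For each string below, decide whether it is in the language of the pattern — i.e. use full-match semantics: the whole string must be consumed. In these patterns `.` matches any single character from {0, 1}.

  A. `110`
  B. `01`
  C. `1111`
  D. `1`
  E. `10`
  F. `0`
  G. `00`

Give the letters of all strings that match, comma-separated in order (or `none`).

D, F

A → no match
B → no match
C → no match
D → match
E → no match
F → match
G → no match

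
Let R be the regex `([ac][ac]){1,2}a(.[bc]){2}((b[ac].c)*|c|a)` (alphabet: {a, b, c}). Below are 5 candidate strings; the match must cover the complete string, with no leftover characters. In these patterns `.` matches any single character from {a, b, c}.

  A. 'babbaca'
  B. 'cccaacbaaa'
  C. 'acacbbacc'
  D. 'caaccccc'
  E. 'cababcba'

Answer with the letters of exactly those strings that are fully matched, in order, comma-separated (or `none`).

A → no match
B → no match
C → no match
D → match
E → no match

D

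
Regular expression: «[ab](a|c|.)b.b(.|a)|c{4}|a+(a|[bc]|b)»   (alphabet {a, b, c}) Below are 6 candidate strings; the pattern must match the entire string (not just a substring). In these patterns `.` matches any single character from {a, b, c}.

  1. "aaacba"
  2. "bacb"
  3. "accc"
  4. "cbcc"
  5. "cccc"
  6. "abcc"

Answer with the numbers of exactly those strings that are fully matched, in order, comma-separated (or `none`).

5

1 → no match
2 → no match
3 → no match
4 → no match
5 → match
6 → no match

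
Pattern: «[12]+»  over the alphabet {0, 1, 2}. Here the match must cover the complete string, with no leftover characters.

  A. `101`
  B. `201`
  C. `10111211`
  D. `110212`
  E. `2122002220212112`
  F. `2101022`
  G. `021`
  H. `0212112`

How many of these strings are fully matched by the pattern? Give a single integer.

0

A → no match
B → no match
C → no match
D → no match
E → no match
F → no match
G → no match
H → no match
Total matched: 0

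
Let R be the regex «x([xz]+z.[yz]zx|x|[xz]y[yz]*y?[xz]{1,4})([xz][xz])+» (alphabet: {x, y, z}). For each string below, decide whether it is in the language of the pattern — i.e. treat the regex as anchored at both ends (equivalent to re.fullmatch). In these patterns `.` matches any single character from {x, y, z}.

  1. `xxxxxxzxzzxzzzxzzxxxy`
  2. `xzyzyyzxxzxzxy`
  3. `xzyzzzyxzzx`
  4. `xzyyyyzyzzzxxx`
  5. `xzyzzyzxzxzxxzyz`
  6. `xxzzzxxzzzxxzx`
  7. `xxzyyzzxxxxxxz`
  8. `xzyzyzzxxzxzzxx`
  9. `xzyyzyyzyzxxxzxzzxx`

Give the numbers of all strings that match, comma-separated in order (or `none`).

1 → no match
2 → no match
3 → match
4 → match
5 → no match
6 → match
7 → no match
8 → match
9 → match

3, 4, 6, 8, 9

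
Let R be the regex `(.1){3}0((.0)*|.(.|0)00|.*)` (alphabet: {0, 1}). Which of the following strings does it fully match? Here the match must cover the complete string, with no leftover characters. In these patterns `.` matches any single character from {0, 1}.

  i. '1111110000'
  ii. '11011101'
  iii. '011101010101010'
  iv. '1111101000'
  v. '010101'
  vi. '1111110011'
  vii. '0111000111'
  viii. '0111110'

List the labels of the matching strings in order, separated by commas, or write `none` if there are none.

i → match
ii → match
iii → match
iv → no match
v → no match
vi → match
vii → no match
viii → match

i, ii, iii, vi, viii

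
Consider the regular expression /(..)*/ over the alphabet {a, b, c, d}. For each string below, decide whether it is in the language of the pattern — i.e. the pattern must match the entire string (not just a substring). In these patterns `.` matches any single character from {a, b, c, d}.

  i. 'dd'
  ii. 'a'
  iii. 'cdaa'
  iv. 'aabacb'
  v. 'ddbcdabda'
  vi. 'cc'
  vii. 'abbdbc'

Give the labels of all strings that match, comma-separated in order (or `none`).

i, iii, iv, vi, vii

i. 'dd' → match
ii. 'a' → no match
iii. 'cdaa' → match
iv. 'aabacb' → match
v. 'ddbcdabda' → no match
vi. 'cc' → match
vii. 'abbdbc' → match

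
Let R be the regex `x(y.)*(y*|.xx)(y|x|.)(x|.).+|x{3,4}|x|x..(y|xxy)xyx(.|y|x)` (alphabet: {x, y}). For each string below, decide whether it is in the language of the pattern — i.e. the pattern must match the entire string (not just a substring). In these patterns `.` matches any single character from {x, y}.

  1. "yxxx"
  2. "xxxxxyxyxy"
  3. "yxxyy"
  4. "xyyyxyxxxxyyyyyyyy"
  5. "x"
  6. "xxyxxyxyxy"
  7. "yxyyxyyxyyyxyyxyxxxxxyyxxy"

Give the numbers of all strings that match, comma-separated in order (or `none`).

2, 4, 5, 6

1 → no match — must start with "x"
2 → match
3 → no match — must start with "x"
4 → match
5 → match
6 → match
7 → no match — must start with "x"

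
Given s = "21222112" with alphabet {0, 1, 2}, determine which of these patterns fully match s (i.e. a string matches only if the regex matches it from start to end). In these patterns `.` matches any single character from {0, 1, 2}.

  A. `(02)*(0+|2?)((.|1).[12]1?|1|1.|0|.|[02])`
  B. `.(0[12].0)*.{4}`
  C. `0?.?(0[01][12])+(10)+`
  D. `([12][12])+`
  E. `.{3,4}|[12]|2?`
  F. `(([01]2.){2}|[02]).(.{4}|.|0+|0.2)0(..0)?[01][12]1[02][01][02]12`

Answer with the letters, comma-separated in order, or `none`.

D

A → no match
B → no match
C → no match — must end with "10"
D → match
E → no match
F → no match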